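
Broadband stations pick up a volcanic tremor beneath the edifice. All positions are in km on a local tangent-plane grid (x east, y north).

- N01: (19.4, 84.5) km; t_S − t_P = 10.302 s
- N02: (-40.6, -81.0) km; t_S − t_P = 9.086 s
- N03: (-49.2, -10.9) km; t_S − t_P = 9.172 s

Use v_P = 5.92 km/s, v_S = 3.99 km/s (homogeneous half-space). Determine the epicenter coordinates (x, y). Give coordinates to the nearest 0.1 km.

(60.5, -34.7)

Distance from S−P lag: d = Δt · v_P v_S / (v_P − v_S) = Δt · (5.92·3.99)/(5.92−3.99) ≈ 12.2388·Δt.
So d_N01 = 126.08, d_N02 = 111.20, d_N03 = 112.25 km.
Circle about each station: (x − 19.4)² + (y − 84.5)² = 126.08²; (x + 40.6)² + (y + 81.0)² = 111.20²; (x + 49.2)² + (y + 10.9)² = 112.25².
Subtracting pairs of circle equations eliminates x²+y² and gives linear equations (the radical axes):
-120.0 x − 331.0 y = 4223.48
-137.2 x − 190.8 y = -1681.06
Solving the 2×2 system: x ≈ 60.5, y ≈ -34.7 km.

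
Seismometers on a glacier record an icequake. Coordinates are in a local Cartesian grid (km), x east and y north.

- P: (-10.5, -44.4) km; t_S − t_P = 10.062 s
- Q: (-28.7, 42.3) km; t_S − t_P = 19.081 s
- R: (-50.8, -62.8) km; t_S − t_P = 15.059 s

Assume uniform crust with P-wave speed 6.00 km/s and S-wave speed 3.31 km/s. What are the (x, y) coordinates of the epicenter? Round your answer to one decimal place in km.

x ≈ 60.3 km, y ≈ -66.9 km

Distance from S−P lag: d = Δt · v_P v_S / (v_P − v_S) = Δt · (6.00·3.31)/(6.00−3.31) ≈ 7.3829·Δt.
So d_P = 74.29, d_Q = 140.87, d_R = 111.18 km.
Circle about each station: (x + 10.5)² + (y + 44.4)² = 74.29²; (x + 28.7)² + (y − 42.3)² = 140.87²; (x + 50.8)² + (y + 62.8)² = 111.18².
Subtracting the P equation from the Q and R equations removes the quadratic terms:
-36.4 x + 173.4 y = -13793.98
-80.6 x − 36.8 y = -2399.12
Solving the 2×2 system: x ≈ 60.3, y ≈ -66.9 km.
Check against P (with the unrounded x, y): √((x + 10.5)²+(y + 44.4)²) = 74.29 ≈ 74.29 km. ✓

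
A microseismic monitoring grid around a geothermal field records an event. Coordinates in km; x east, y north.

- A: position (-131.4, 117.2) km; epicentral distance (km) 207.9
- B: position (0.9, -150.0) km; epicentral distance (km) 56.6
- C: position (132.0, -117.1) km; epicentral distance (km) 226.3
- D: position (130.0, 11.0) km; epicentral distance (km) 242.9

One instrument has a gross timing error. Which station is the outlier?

Solve using three stations at a time. Using A, C, D (subtract circle equations pairwise → linear system) gives (x, y) ≈ (-92.2, -86.9).
Distances from that point to each station vs reported:
  A: calculated 207.9 vs reported 207.9 → residual 0.0 km
  B: calculated 112.5 vs reported 56.6 → residual 55.9 km
  C: calculated 226.3 vs reported 226.3 → residual 0.0 km
  D: calculated 242.9 vs reported 242.9 → residual 0.0 km
A, C, D are mutually consistent (residuals ≈ 0); B is off by 55.9 km.

B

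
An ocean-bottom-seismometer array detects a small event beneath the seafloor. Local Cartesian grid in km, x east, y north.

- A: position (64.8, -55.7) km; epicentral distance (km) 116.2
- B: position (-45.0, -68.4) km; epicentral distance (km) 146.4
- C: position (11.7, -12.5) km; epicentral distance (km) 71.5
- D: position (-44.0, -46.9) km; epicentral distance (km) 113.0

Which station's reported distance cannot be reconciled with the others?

Solve using three stations at a time. Using A, B, C (subtract circle equations pairwise → linear system) gives (x, y) ≈ (32.4, 55.8).
Distances from that point to each station vs reported:
  A: calculated 116.1 vs reported 116.2 → residual 0.1 km
  B: calculated 146.3 vs reported 146.4 → residual 0.1 km
  C: calculated 71.4 vs reported 71.5 → residual 0.1 km
  D: calculated 128.0 vs reported 113.0 → residual 15.0 km
A, B, C are mutually consistent (residuals ≈ 0); D is off by 15.0 km.

D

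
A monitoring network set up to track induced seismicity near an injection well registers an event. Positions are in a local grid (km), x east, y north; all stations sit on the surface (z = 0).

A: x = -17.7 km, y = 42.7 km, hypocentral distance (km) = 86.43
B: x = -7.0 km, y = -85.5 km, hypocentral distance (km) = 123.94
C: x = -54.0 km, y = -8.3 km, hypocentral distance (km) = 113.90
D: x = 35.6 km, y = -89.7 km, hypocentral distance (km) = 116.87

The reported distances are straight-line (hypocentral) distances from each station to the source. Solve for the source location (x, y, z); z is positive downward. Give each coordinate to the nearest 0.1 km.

Each station gives a sphere (x−x_i)² + (y−y_i)² + z² = d_i² (stations at z=0).
Subtracting the A sphere from B and C: z² cancels, leaving linear equations in x and y:
21.4 x − 256.4 y = -2668.31
-72.6 x − 102.0 y = -4654.76
Solving: x ≈ 44.299, y ≈ 14.104 km (keep extra digits for the depth step; rounded: 44.3, 14.1).
Then from the A sphere: z² = 86.43² − (x + 17.7)² − (y − 42.7)² with x = 44.299, y = 14.104, so z ≈ 52.996 ≈ 53.0 km.
Check against D (with the unrounded solution): distance 116.87 ≈ 116.87 km. ✓

x ≈ 44.3 km, y ≈ 14.1 km, depth ≈ 53.0 km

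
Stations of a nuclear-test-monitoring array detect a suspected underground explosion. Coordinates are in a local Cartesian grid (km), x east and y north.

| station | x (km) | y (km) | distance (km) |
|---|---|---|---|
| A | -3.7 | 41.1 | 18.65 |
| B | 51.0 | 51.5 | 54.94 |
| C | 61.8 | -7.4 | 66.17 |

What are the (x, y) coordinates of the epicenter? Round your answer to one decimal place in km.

(3.5, 23.9)

Circle about each station: (x + 3.7)² + (y − 41.1)² = 18.65²; (x − 51.0)² + (y − 51.5)² = 54.94²; (x − 61.8)² + (y + 7.4)² = 66.17².
Subtracting the A equation from the B and C equations removes the quadratic terms:
109.4 x + 20.8 y = 879.77
131.0 x − 97.0 y = -1859.55
Solving the 2×2 system: x ≈ 3.5, y ≈ 23.9 km.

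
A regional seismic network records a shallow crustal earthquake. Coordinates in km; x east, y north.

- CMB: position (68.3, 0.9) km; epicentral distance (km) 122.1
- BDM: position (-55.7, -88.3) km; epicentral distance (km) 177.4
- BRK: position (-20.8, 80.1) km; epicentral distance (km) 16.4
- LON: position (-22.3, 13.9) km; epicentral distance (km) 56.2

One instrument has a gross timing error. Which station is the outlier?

Solve using three stations at a time. Using CMB, BRK, LON (subtract circle equations pairwise → linear system) gives (x, y) ≈ (-33.0, 69.1).
Distances from that point to each station vs reported:
  CMB: calculated 122.1 vs reported 122.1 → residual 0.0 km
  BDM: calculated 159.0 vs reported 177.4 → residual 18.4 km
  BRK: calculated 16.4 vs reported 16.4 → residual 0.0 km
  LON: calculated 56.2 vs reported 56.2 → residual 0.0 km
CMB, BRK, LON are mutually consistent (residuals ≈ 0); BDM is off by 18.4 km.

BDM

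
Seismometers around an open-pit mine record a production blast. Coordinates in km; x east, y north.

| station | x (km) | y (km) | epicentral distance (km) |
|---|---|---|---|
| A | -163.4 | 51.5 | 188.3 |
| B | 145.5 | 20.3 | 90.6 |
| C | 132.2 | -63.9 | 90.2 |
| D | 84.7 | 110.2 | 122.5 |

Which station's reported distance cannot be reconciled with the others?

Solve using three stations at a time. Using B, C, D (subtract circle equations pairwise → linear system) gives (x, y) ≈ (60.1, -9.8).
Distances from that point to each station vs reported:
  A: calculated 231.7 vs reported 188.3 → residual 43.4 km
  B: calculated 90.6 vs reported 90.6 → residual 0.0 km
  C: calculated 90.2 vs reported 90.2 → residual 0.0 km
  D: calculated 122.5 vs reported 122.5 → residual 0.0 km
B, C, D are mutually consistent (residuals ≈ 0); A is off by 43.4 km.

A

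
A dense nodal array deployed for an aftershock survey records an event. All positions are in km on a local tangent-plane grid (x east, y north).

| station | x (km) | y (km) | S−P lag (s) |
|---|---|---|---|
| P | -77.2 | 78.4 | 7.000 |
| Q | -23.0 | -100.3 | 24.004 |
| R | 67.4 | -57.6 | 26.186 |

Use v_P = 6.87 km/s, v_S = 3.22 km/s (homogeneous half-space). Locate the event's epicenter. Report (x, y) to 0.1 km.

(-56.8, 41.2)

Distance from S−P lag: d = Δt · v_P v_S / (v_P − v_S) = Δt · (6.87·3.22)/(6.87−3.22) ≈ 6.0607·Δt.
So d_P = 42.42, d_Q = 145.48, d_R = 158.70 km.
Circle about each station: (x + 77.2)² + (y − 78.4)² = 42.42²; (x + 23.0)² + (y + 100.3)² = 145.48²; (x − 67.4)² + (y + 57.6)² = 158.70².
Subtracting the P equation from the Q and R equations removes the quadratic terms:
108.4 x − 357.4 y = -20882.28
289.2 x − 272.0 y = -27632.11
Solving the 2×2 system: x ≈ -56.8, y ≈ 41.2 km.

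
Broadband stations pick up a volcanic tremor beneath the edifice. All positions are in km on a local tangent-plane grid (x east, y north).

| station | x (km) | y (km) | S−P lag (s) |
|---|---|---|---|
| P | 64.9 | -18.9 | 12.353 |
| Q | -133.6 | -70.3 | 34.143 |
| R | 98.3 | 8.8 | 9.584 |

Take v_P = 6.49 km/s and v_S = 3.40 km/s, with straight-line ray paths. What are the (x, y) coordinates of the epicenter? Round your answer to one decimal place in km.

x ≈ 66.3 km, y ≈ 69.3 km

Distance from S−P lag: d = Δt · v_P v_S / (v_P − v_S) = Δt · (6.49·3.40)/(6.49−3.40) ≈ 7.1411·Δt.
So d_P = 88.21, d_Q = 243.82, d_R = 68.44 km.
Circle about each station: (x − 64.9)² + (y + 18.9)² = 88.21²; (x + 133.6)² + (y + 70.3)² = 243.82²; (x − 98.3)² + (y − 8.8)² = 68.44².
Subtracting the P equation from the Q and R equations removes the quadratic terms:
-397.0 x − 102.8 y = -33445.36
66.8 x + 55.4 y = 8268.08
Solving the 2×2 system: x ≈ 66.3, y ≈ 69.3 km.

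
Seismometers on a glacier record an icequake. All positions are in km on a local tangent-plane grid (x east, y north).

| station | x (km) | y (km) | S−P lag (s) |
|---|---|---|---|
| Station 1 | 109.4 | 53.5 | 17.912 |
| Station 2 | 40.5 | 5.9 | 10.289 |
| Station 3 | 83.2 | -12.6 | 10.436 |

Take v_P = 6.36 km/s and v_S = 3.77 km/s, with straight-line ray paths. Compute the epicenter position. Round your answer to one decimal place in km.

Distance from S−P lag: d = Δt · v_P v_S / (v_P − v_S) = Δt · (6.36·3.77)/(6.36−3.77) ≈ 9.2576·Δt.
So d_Station 1 = 165.82, d_Station 2 = 95.25, d_Station 3 = 96.61 km.
Circle about each station: (x − 109.4)² + (y − 53.5)² = 165.82²; (x − 40.5)² + (y − 5.9)² = 95.25²; (x − 83.2)² + (y + 12.6)² = 96.61².
Subtracting pairs of circle equations eliminates x²+y² and gives linear equations (the radical axes):
-137.8 x − 95.2 y = 5268.16
-52.4 x − 132.2 y = 10413.17
Solving the 2×2 system: x ≈ 22.3, y ≈ -87.6 km.

(22.3, -87.6)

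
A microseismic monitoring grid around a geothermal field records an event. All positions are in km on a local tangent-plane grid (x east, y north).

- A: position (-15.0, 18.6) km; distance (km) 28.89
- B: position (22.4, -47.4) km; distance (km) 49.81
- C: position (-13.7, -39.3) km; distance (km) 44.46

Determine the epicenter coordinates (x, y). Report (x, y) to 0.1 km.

Circle about each station: (x + 15.0)² + (y − 18.6)² = 28.89²; (x − 22.4)² + (y + 47.4)² = 49.81²; (x + 13.7)² + (y + 39.3)² = 44.46².
Subtracting the A equation from the B and C equations removes the quadratic terms:
74.8 x − 132.0 y = 531.16
2.6 x − 115.8 y = 19.16
Solving the 2×2 system: x ≈ 7.1, y ≈ -0.0 km.

x ≈ 7.1 km, y ≈ -0.0 km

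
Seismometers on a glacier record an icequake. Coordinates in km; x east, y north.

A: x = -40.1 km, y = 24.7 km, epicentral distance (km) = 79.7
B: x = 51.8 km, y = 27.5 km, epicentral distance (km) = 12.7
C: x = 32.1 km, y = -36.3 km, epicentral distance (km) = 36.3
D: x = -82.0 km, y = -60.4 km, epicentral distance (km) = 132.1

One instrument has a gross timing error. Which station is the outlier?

Solve using three stations at a time. Using A, C, D (subtract circle equations pairwise → linear system) gives (x, y) ≈ (35.6, -0.2).
Distances from that point to each station vs reported:
  A: calculated 79.7 vs reported 79.7 → residual 0.0 km
  B: calculated 32.1 vs reported 12.7 → residual 19.4 km
  C: calculated 36.2 vs reported 36.3 → residual 0.1 km
  D: calculated 132.1 vs reported 132.1 → residual 0.0 km
A, C, D are mutually consistent (residuals ≈ 0); B is off by 19.4 km.

B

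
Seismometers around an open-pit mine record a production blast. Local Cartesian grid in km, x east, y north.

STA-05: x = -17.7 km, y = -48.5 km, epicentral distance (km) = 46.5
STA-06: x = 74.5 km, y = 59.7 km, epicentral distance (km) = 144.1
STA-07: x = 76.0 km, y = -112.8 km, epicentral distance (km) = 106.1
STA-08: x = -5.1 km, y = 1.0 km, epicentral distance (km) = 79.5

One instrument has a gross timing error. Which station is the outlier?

STA-07

Solve using three stations at a time. Using STA-05, STA-06, STA-08 (subtract circle equations pairwise → linear system) gives (x, y) ≈ (20.9, -74.0).
Distances from that point to each station vs reported:
  STA-05: calculated 46.2 vs reported 46.5 → residual 0.3 km
  STA-06: calculated 144.0 vs reported 144.1 → residual 0.1 km
  STA-07: calculated 67.4 vs reported 106.1 → residual 38.7 km
  STA-08: calculated 79.4 vs reported 79.5 → residual 0.1 km
STA-05, STA-06, STA-08 are mutually consistent (residuals ≈ 0); STA-07 is off by 38.7 km.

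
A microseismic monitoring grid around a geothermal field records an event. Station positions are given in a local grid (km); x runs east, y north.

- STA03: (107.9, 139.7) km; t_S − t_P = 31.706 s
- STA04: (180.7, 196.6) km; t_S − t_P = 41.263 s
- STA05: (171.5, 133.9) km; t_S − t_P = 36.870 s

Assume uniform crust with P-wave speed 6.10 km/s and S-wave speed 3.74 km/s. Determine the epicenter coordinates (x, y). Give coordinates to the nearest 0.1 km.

Distance from S−P lag: d = Δt · v_P v_S / (v_P − v_S) = Δt · (6.10·3.74)/(6.10−3.74) ≈ 9.6669·Δt.
So d_STA03 = 306.50, d_STA04 = 398.89, d_STA05 = 356.42 km.
Circle about each station: (x − 107.9)² + (y − 139.7)² = 306.50²; (x − 180.7)² + (y − 196.6)² = 398.89²; (x − 171.5)² + (y − 133.9)² = 356.42².
Subtracting the STA03 equation from the STA04 and STA05 equations removes the quadratic terms:
145.6 x + 113.8 y = -25025.43
127.2 x − 11.6 y = -16910.01
Solving the 2×2 system: x ≈ -137.0, y ≈ -44.6 km.
Check against STA03 (with the unrounded x, y): √((x − 107.9)²+(y − 139.7)²) = 306.52 ≈ 306.50 km. ✓

-137.0 km east, -44.6 km north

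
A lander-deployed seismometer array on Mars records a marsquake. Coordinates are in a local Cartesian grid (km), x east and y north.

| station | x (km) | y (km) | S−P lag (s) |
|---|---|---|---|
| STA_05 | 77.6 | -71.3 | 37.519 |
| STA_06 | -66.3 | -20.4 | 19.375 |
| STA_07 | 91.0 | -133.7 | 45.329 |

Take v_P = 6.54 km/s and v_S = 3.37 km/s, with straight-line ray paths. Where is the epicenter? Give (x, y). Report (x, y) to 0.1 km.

Distance from S−P lag: d = Δt · v_P v_S / (v_P − v_S) = Δt · (6.54·3.37)/(6.54−3.37) ≈ 6.9526·Δt.
So d_STA_05 = 260.86, d_STA_06 = 134.71, d_STA_07 = 315.16 km.
Circle about each station: (x − 77.6)² + (y + 71.3)² = 260.86²; (x + 66.3)² + (y + 20.4)² = 134.71²; (x − 91.0)² + (y + 133.7)² = 315.16².
Subtracting pairs of circle equations eliminates x²+y² and gives linear equations (the radical axes):
-287.8 x + 101.8 y = 43607.56
26.8 x − 124.8 y = -16226.65
Solving the 2×2 system: x ≈ -114.2, y ≈ 105.5 km.
Check against STA_05 (with the unrounded x, y): √((x − 77.6)²+(y + 71.3)²) = 260.86 ≈ 260.86 km. ✓

x ≈ -114.2 km, y ≈ 105.5 km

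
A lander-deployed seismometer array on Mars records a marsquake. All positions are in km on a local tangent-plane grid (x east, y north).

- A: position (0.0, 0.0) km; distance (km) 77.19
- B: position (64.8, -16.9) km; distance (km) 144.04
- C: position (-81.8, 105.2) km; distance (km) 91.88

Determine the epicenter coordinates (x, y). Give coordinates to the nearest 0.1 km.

x ≈ -76.0 km, y ≈ 13.5 km

Circle about each station: x² + y² = 77.19²; (x − 64.8)² + (y + 16.9)² = 144.04²; (x + 81.8)² + (y − 105.2)² = 91.88².
Subtracting pairs of circle equations eliminates x²+y² and gives linear equations (the radical axes):
129.6 x − 33.8 y = -10304.58
-163.6 x + 210.4 y = 15274.64
Solving the 2×2 system: x ≈ -76.0, y ≈ 13.5 km.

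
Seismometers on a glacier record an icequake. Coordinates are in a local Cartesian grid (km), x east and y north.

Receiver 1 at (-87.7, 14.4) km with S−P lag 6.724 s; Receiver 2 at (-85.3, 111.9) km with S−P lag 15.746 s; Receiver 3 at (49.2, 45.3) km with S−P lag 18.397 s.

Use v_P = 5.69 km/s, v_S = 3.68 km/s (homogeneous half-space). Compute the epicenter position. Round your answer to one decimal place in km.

Distance from S−P lag: d = Δt · v_P v_S / (v_P − v_S) = Δt · (5.69·3.68)/(5.69−3.68) ≈ 10.4175·Δt.
So d_Receiver 1 = 70.05, d_Receiver 2 = 164.03, d_Receiver 3 = 191.65 km.
Circle about each station: (x + 87.7)² + (y − 14.4)² = 70.05²; (x + 85.3)² + (y − 111.9)² = 164.03²; (x − 49.2)² + (y − 45.3)² = 191.65².
Subtracting pairs of circle equations eliminates x²+y² and gives linear equations (the radical axes):
4.8 x + 195.0 y = -10099.79
273.8 x + 61.8 y = -35248.64
Solving the 2×2 system: x ≈ -117.7, y ≈ -48.9 km.

x ≈ -117.7 km, y ≈ -48.9 km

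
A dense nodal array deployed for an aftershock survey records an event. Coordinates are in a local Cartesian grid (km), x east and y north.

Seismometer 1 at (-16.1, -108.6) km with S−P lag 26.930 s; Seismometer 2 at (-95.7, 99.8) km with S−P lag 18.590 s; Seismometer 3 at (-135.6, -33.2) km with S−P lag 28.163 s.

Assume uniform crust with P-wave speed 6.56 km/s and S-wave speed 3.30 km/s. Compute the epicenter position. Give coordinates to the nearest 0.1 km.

(23.0, 65.9)

Distance from S−P lag: d = Δt · v_P v_S / (v_P − v_S) = Δt · (6.56·3.30)/(6.56−3.30) ≈ 6.6405·Δt.
So d_Seismometer 1 = 178.83, d_Seismometer 2 = 123.45, d_Seismometer 3 = 187.02 km.
Circle about each station: (x + 16.1)² + (y + 108.6)² = 178.83²; (x + 95.7)² + (y − 99.8)² = 123.45²; (x + 135.6)² + (y + 33.2)² = 187.02².
Subtracting pairs of circle equations eliminates x²+y² and gives linear equations (the radical axes):
-159.2 x + 416.8 y = 23805.63
-239.0 x + 150.8 y = 4440.12
Solving the 2×2 system: x ≈ 23.0, y ≈ 65.9 km.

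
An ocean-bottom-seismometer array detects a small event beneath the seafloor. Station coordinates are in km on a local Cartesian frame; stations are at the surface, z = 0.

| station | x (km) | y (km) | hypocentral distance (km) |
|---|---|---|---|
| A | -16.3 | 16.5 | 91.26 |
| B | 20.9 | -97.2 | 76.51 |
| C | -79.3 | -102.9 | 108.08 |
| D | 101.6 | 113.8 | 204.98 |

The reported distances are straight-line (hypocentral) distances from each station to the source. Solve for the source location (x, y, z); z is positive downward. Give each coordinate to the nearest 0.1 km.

Each station gives a sphere (x−x_i)² + (y−y_i)² + z² = d_i² (stations at z=0).
Subtracting the A sphere from B and C: z² cancels, leaving linear equations in x and y:
74.4 x − 227.4 y = 11821.32
-126.0 x − 238.8 y = 12986.06
Solving: x ≈ -2.803, y ≈ -52.902 km (keep extra digits for the depth step; rounded: -2.8, -52.9).
Then from the A sphere: z² = 91.26² − (x + 16.3)² − (y − 16.5)² with x = -2.803, y = -52.902, so z ≈ 57.703 ≈ 57.7 km.

(-2.8, -52.9, 57.7)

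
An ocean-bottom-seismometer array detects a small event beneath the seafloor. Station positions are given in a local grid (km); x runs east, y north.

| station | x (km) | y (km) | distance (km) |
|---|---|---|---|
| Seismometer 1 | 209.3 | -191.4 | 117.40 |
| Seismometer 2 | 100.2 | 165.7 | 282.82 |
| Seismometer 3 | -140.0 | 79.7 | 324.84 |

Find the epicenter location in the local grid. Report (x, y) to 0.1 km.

118.9 km east, -116.5 km north

Circle about each station: (x − 209.3)² + (y + 191.4)² = 117.40²; (x − 100.2)² + (y − 165.7)² = 282.82²; (x + 140.0)² + (y − 79.7)² = 324.84².
Subtracting pairs of circle equations eliminates x²+y² and gives linear equations (the radical axes):
-218.2 x + 714.2 y = -109148.31
-698.6 x + 542.2 y = -146226.63
Solving the 2×2 system: x ≈ 118.9, y ≈ -116.5 km.
Check against Seismometer 1 (with the unrounded x, y): √((x − 209.3)²+(y + 191.4)²) = 117.40 ≈ 117.40 km. ✓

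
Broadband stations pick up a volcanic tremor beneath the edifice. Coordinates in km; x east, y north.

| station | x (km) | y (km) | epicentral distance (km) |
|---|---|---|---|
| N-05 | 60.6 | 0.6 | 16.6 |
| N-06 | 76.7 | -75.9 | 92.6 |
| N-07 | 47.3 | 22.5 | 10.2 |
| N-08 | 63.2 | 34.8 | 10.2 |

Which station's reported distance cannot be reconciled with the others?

Solve using three stations at a time. Using N-05, N-06, N-07 (subtract circle equations pairwise → linear system) gives (x, y) ≈ (49.0, 12.5).
Distances from that point to each station vs reported:
  N-05: calculated 16.6 vs reported 16.6 → residual 0.0 km
  N-06: calculated 92.6 vs reported 92.6 → residual 0.0 km
  N-07: calculated 10.2 vs reported 10.2 → residual 0.0 km
  N-08: calculated 26.5 vs reported 10.2 → residual 16.3 km
N-05, N-06, N-07 are mutually consistent (residuals ≈ 0); N-08 is off by 16.3 km.

N-08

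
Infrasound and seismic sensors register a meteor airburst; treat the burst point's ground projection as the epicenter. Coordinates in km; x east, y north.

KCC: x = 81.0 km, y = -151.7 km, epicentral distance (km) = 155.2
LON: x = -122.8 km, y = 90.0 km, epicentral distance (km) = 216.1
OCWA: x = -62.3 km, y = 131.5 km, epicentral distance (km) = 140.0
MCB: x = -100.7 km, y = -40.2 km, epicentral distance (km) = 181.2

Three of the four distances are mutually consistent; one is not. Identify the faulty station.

OCWA

Solve using three stations at a time. Using KCC, LON, MCB (subtract circle equations pairwise → linear system) gives (x, y) ≈ (75.2, 3.4).
Distances from that point to each station vs reported:
  KCC: calculated 155.2 vs reported 155.2 → residual 0.0 km
  LON: calculated 216.1 vs reported 216.1 → residual 0.0 km
  OCWA: calculated 187.9 vs reported 140.0 → residual 47.9 km
  MCB: calculated 181.2 vs reported 181.2 → residual 0.0 km
KCC, LON, MCB are mutually consistent (residuals ≈ 0); OCWA is off by 47.9 km.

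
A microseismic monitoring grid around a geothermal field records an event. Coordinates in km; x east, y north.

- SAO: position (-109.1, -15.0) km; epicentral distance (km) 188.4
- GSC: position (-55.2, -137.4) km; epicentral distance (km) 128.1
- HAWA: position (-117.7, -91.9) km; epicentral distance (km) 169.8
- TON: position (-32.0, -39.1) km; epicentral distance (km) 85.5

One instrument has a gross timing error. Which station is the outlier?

Solve using three stations at a time. Using GSC, HAWA, TON (subtract circle equations pairwise → linear system) gives (x, y) ≈ (49.8, -64.0).
Distances from that point to each station vs reported:
  SAO: calculated 166.3 vs reported 188.4 → residual 22.1 km
  GSC: calculated 128.1 vs reported 128.1 → residual 0.0 km
  HAWA: calculated 169.8 vs reported 169.8 → residual 0.0 km
  TON: calculated 85.5 vs reported 85.5 → residual 0.0 km
GSC, HAWA, TON are mutually consistent (residuals ≈ 0); SAO is off by 22.1 km.

SAO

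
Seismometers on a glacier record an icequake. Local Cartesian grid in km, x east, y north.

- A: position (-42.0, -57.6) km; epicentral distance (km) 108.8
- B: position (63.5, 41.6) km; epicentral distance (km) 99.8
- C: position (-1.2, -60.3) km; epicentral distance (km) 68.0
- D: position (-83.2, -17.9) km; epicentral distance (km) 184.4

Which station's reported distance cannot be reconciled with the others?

Solve using three stations at a time. Using A, B, C (subtract circle equations pairwise → linear system) gives (x, y) ≈ (66.8, -58.2).
Distances from that point to each station vs reported:
  A: calculated 108.9 vs reported 108.8 → residual 0.1 km
  B: calculated 99.9 vs reported 99.8 → residual 0.1 km
  C: calculated 68.1 vs reported 68.0 → residual 0.1 km
  D: calculated 155.4 vs reported 184.4 → residual 29.0 km
A, B, C are mutually consistent (residuals ≈ 0); D is off by 29.0 km.

D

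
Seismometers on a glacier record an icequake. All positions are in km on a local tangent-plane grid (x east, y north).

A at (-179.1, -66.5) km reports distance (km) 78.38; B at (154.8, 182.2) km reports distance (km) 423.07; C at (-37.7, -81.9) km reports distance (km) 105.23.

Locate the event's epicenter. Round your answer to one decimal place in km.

(-131.8, -129.0)

Circle about each station: (x + 179.1)² + (y + 66.5)² = 78.38²; (x − 154.8)² + (y − 182.2)² = 423.07²; (x + 37.7)² + (y + 81.9)² = 105.23².
Subtracting the A equation from the B and C equations removes the quadratic terms:
667.8 x + 497.4 y = -152183.98
282.8 x − 30.8 y = -33300.09
Solving the 2×2 system: x ≈ -131.8, y ≈ -129.0 km.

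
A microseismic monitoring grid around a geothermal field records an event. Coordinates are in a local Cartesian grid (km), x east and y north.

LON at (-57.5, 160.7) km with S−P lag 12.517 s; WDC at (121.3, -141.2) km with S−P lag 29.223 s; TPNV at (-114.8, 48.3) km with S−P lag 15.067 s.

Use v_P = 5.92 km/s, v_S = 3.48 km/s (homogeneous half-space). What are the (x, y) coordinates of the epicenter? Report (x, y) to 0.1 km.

8.8 km east, 78.4 km north

Distance from S−P lag: d = Δt · v_P v_S / (v_P − v_S) = Δt · (5.92·3.48)/(5.92−3.48) ≈ 8.4433·Δt.
So d_LON = 105.68, d_WDC = 246.74, d_TPNV = 127.21 km.
Circle about each station: (x + 57.5)² + (y − 160.7)² = 105.68²; (x − 121.3)² + (y + 141.2)² = 246.74²; (x + 114.8)² + (y − 48.3)² = 127.21².
Subtracting the LON equation from the WDC and TPNV equations removes the quadratic terms:
357.6 x − 603.8 y = -44191.98
-114.6 x − 224.8 y = -18632.93
Solving the 2×2 system: x ≈ 8.8, y ≈ 78.4 km.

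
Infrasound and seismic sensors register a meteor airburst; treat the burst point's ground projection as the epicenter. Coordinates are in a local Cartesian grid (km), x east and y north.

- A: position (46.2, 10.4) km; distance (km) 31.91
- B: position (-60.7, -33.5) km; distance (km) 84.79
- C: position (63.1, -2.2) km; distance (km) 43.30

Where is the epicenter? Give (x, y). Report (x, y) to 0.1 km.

Circle about each station: (x − 46.2)² + (y − 10.4)² = 31.91²; (x + 60.7)² + (y + 33.5)² = 84.79²; (x − 63.1)² + (y + 2.2)² = 43.30².
Subtracting the A equation from the B and C equations removes the quadratic terms:
-213.8 x − 87.8 y = -3606.96
33.8 x − 25.2 y = 887.21
Solving the 2×2 system: x ≈ 20.2, y ≈ -8.1 km.

x ≈ 20.2 km, y ≈ -8.1 km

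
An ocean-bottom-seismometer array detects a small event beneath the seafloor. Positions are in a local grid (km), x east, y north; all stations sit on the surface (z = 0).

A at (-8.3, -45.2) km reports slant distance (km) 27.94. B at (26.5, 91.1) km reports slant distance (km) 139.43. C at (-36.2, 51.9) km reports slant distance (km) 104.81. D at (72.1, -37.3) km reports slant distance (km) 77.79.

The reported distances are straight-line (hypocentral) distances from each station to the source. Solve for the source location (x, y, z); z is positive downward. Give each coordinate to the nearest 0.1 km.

x ≈ -0.7 km, y ≈ -43.0 km, depth ≈ 26.8 km

Each station gives a sphere (x−x_i)² + (y−y_i)² + z² = d_i² (stations at z=0).
Subtracting the A sphere from B and C: z² cancels, leaving linear equations in x and y:
69.6 x + 272.6 y = -11770.55
-55.8 x + 194.2 y = -8312.37
Solving: x ≈ -0.692, y ≈ -43.002 km (keep extra digits for the depth step; rounded: -0.7, -43.0).
Then from the A sphere: z² = 27.94² − (x + 8.3)² − (y + 45.2)² with x = -0.692, y = -43.002, so z ≈ 26.794 ≈ 26.8 km.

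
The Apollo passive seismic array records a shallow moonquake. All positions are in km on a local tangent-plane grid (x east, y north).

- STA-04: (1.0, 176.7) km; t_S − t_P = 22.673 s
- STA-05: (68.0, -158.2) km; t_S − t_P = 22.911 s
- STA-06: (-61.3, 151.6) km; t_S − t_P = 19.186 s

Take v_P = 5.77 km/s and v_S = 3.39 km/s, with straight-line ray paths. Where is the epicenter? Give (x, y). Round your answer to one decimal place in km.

x ≈ -41.2 km, y ≈ -4.8 km

Distance from S−P lag: d = Δt · v_P v_S / (v_P − v_S) = Δt · (5.77·3.39)/(5.77−3.39) ≈ 8.2186·Δt.
So d_STA-04 = 186.34, d_STA-05 = 188.30, d_STA-06 = 157.68 km.
Circle about each station: (x − 1.0)² + (y − 176.7)² = 186.34²; (x − 68.0)² + (y + 158.2)² = 188.30²; (x + 61.3)² + (y − 151.6)² = 157.68².
Subtracting the STA-04 equation from the STA-05 and STA-06 equations removes the quadratic terms:
134.0 x − 669.8 y = -2306.94
-124.6 x − 50.2 y = 5375.97
Solving the 2×2 system: x ≈ -41.2, y ≈ -4.8 km.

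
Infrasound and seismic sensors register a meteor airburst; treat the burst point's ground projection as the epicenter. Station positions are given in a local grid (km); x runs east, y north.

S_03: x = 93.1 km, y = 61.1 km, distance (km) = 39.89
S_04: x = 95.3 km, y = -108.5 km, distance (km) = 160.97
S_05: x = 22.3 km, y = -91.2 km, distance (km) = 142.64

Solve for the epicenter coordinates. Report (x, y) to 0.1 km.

55.6 km east, 47.5 km north

Circle about each station: (x − 93.1)² + (y − 61.1)² = 39.89²; (x − 95.3)² + (y + 108.5)² = 160.97²; (x − 22.3)² + (y + 91.2)² = 142.64².
Subtracting pairs of circle equations eliminates x²+y² and gives linear equations (the radical axes):
4.4 x − 339.2 y = -15866.61
-141.6 x − 304.6 y = -22341.05
Solving the 2×2 system: x ≈ 55.6, y ≈ 47.5 km.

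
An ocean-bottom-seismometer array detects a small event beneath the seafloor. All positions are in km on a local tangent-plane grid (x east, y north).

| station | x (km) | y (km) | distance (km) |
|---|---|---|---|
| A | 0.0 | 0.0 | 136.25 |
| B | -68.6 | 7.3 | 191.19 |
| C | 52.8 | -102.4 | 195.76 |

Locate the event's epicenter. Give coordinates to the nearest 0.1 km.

(105.6, 86.1)

Circle about each station: x² + y² = 136.25²; (x + 68.6)² + (y − 7.3)² = 191.19²; (x − 52.8)² + (y + 102.4)² = 195.76².
Subtracting pairs of circle equations eliminates x²+y² and gives linear equations (the radical axes):
-137.2 x + 14.6 y = -13230.30
105.6 x − 204.8 y = -6484.32
Solving the 2×2 system: x ≈ 105.6, y ≈ 86.1 km.
Check against A (with the unrounded x, y): √(x²+y²) = 136.25 ≈ 136.25 km. ✓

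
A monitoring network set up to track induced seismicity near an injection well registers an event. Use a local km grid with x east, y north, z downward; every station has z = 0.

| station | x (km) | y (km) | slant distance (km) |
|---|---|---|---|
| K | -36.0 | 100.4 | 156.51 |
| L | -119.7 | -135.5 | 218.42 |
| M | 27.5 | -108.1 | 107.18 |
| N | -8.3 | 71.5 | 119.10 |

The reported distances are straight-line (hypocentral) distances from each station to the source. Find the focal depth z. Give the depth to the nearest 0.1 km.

46.6 km

Each station gives a sphere (x−x_i)² + (y−y_i)² + z² = d_i² (stations at z=0).
Subtracting the K sphere from L and M: z² cancels, leaving linear equations in x and y:
-167.4 x − 471.8 y = -1899.74
127.0 x − 417.0 y = 14073.53
Solving: x ≈ 57.291, y ≈ -16.301 km (keep extra digits for the depth step; rounded: 57.3, -16.3).
Then from the K sphere: z² = 156.51² − (x + 36.0)² − (y − 100.4)² with x = 57.291, y = -16.301, so z ≈ 46.616 ≈ 46.6 km.
Check against N (with the unrounded solution): distance 119.10 ≈ 119.10 km. ✓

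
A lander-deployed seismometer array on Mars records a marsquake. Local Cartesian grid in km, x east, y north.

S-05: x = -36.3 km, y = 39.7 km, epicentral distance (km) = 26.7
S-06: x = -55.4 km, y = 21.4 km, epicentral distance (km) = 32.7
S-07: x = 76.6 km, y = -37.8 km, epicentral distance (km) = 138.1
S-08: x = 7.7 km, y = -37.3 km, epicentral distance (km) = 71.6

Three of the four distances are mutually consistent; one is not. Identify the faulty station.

S-05

Solve using three stations at a time. Using S-06, S-07, S-08 (subtract circle equations pairwise → linear system) gives (x, y) ≈ (-58.9, -11.0).
Distances from that point to each station vs reported:
  S-05: calculated 55.5 vs reported 26.7 → residual 28.8 km
  S-06: calculated 32.6 vs reported 32.7 → residual 0.1 km
  S-07: calculated 138.1 vs reported 138.1 → residual 0.0 km
  S-08: calculated 71.6 vs reported 71.6 → residual 0.0 km
S-06, S-07, S-08 are mutually consistent (residuals ≈ 0); S-05 is off by 28.8 km.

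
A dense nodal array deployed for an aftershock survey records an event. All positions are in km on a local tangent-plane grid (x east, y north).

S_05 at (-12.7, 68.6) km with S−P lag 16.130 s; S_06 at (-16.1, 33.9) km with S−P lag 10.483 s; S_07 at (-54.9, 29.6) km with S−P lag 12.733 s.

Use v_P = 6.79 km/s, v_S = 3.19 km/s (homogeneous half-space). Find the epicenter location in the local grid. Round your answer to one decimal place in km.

Distance from S−P lag: d = Δt · v_P v_S / (v_P − v_S) = Δt · (6.79·3.19)/(6.79−3.19) ≈ 6.0167·Δt.
So d_S_05 = 97.05, d_S_06 = 63.07, d_S_07 = 76.61 km.
Circle about each station: (x + 12.7)² + (y − 68.6)² = 97.05²; (x + 16.1)² + (y − 33.9)² = 63.07²; (x + 54.9)² + (y − 29.6)² = 76.61².
Subtracting the S_05 equation from the S_06 and S_07 equations removes the quadratic terms:
-6.8 x − 69.4 y = 1982.05
-84.4 x − 78.0 y = 2572.53
Solving the 2×2 system: x ≈ -4.5, y ≈ -28.1 km.
Check against S_05 (with the unrounded x, y): √((x + 12.7)²+(y − 68.6)²) = 97.07 ≈ 97.05 km. ✓

x ≈ -4.5 km, y ≈ -28.1 km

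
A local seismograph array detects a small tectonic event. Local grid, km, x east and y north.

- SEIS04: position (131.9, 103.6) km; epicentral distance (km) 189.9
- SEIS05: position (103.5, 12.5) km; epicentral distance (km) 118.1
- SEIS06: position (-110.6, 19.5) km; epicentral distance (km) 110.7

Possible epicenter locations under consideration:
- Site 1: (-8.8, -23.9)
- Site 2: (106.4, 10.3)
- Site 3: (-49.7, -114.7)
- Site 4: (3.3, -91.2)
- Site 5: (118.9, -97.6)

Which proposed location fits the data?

Site 1

For each candidate, compare |candidate − station| to the reported distance:
Site 1: residuals SEIS04 0.0, SEIS05 0.0, SEIS06 0.0 → max 0.0 km
Site 2: residuals SEIS04 93.2, SEIS05 114.5, SEIS06 106.5 → max 114.5 km
Site 3: residuals SEIS04 94.1, SEIS05 81.0, SEIS06 36.7 → max 94.1 km
Site 4: residuals SEIS04 43.5, SEIS05 26.1, SEIS06 48.1 → max 48.1 km
Site 5: residuals SEIS04 11.7, SEIS05 6.9, SEIS06 146.9 → max 146.9 km
Only Site 1 has all residuals ≈ 0.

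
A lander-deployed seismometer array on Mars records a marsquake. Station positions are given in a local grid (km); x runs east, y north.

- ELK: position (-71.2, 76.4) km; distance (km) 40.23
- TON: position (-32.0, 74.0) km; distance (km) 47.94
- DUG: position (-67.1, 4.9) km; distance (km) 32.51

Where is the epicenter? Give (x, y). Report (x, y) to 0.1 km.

x ≈ -62.6 km, y ≈ 37.1 km

Circle about each station: (x + 71.2)² + (y − 76.4)² = 40.23²; (x + 32.0)² + (y − 74.0)² = 47.94²; (x + 67.1)² + (y − 4.9)² = 32.51².
Subtracting the ELK equation from the TON and DUG equations removes the quadratic terms:
78.4 x − 4.8 y = -5086.19
8.2 x − 143.0 y = -5818.43
Solving the 2×2 system: x ≈ -62.6, y ≈ 37.1 km.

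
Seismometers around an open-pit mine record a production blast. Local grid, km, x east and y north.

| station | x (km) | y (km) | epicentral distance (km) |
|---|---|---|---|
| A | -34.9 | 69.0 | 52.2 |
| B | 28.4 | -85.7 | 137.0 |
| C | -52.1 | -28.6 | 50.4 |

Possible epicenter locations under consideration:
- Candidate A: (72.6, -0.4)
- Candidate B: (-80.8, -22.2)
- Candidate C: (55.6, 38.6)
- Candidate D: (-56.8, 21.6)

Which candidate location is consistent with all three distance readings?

For each candidate, compare |candidate − station| to the reported distance:
Candidate A: residuals A 75.8, B 40.9, C 77.4 → max 77.4 km
Candidate B: residuals A 49.9, B 10.7, C 21.0 → max 49.9 km
Candidate C: residuals A 43.3, B 9.8, C 76.5 → max 76.5 km
Candidate D: residuals A 0.0, B 0.0, C 0.0 → max 0.0 km
Only Candidate D has all residuals ≈ 0.

Candidate D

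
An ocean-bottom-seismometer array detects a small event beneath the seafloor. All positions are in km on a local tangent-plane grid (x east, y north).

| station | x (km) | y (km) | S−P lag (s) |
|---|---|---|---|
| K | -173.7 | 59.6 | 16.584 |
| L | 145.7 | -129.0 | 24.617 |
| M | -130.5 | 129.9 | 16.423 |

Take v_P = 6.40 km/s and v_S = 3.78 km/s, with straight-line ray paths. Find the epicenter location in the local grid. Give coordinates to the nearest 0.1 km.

x ≈ -25.7 km, y ≈ 20.3 km

Distance from S−P lag: d = Δt · v_P v_S / (v_P − v_S) = Δt · (6.40·3.78)/(6.40−3.78) ≈ 9.2336·Δt.
So d_K = 153.13, d_L = 227.30, d_M = 151.64 km.
Circle about each station: (x + 173.7)² + (y − 59.6)² = 153.13²; (x − 145.7)² + (y + 129.0)² = 227.30²; (x + 130.5)² + (y − 129.9)² = 151.64².
Subtracting the K equation from the L and M equations removes the quadratic terms:
638.8 x − 377.2 y = -24070.85
86.4 x + 140.6 y = 634.52
Solving the 2×2 system: x ≈ -25.7, y ≈ 20.3 km.
Check against K (with the unrounded x, y): √((x + 173.7)²+(y − 59.6)²) = 153.13 ≈ 153.13 km. ✓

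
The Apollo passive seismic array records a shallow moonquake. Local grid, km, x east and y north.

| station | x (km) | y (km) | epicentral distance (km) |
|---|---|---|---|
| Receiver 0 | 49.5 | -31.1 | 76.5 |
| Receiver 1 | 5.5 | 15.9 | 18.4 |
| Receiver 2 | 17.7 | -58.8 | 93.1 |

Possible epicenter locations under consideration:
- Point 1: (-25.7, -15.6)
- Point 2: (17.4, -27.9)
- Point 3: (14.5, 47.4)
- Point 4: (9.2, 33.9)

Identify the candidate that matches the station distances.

For each candidate, compare |candidate − station| to the reported distance:
Point 1: residuals Receiver 0 0.3, Receiver 1 25.9, Receiver 2 31.9 → max 31.9 km
Point 2: residuals Receiver 0 44.2, Receiver 1 27.0, Receiver 2 62.2 → max 62.2 km
Point 3: residuals Receiver 0 9.4, Receiver 1 14.4, Receiver 2 13.1 → max 14.4 km
Point 4: residuals Receiver 0 0.0, Receiver 1 0.0, Receiver 2 0.0 → max 0.0 km
Only Point 4 has all residuals ≈ 0.

Point 4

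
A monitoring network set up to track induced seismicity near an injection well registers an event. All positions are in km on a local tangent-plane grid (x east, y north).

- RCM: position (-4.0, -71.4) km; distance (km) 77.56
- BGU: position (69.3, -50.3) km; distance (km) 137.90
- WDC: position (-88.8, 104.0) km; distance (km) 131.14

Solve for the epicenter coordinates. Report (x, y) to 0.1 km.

-66.3 km east, -25.2 km north

Circle about each station: (x + 4.0)² + (y + 71.4)² = 77.56²; (x − 69.3)² + (y + 50.3)² = 137.90²; (x + 88.8)² + (y − 104.0)² = 131.14².
Subtracting the RCM equation from the BGU and WDC equations removes the quadratic terms:
146.6 x + 42.2 y = -10782.24
-169.6 x + 350.8 y = 2405.33
Solving the 2×2 system: x ≈ -66.3, y ≈ -25.2 km.
Check against RCM (with the unrounded x, y): √((x + 4.0)²+(y + 71.4)²) = 77.56 ≈ 77.56 km. ✓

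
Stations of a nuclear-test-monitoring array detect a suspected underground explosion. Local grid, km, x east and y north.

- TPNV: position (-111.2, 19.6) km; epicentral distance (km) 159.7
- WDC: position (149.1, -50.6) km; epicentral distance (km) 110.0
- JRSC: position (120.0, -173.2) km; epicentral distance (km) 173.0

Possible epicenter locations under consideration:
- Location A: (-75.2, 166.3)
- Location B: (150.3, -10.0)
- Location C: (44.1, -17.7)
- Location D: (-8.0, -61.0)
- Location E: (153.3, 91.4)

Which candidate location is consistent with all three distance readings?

For each candidate, compare |candidate − station| to the reported distance:
Location A: residuals TPNV 8.6, WDC 202.0, JRSC 218.6 → max 218.6 km
Location B: residuals TPNV 103.5, WDC 69.4, JRSC 7.0 → max 103.5 km
Location C: residuals TPNV 0.0, WDC 0.0, JRSC 0.0 → max 0.0 km
Location D: residuals TPNV 28.8, WDC 47.4, JRSC 2.8 → max 47.4 km
Location E: residuals TPNV 114.4, WDC 32.1, JRSC 93.7 → max 114.4 km
Only Location C has all residuals ≈ 0.

Location C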